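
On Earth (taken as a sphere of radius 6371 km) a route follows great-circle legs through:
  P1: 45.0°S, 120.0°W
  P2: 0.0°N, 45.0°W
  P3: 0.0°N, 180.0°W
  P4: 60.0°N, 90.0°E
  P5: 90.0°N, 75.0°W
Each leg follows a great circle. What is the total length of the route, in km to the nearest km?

37190 km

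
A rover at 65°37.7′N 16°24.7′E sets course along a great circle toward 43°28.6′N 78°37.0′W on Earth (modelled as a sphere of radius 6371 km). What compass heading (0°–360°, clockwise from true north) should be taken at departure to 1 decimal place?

295.3°

With φ₁ = 1.1454, φ₂ = 0.7588, Δλ = -1.6586 rad, the forward-azimuth formula gives
θ = atan2( sin Δλ cos φ₂ , cos φ₁ sin φ₂ − sin φ₁ cos φ₂ cos Δλ ) = atan2(-0.7229, 0.3419) = -64.69°.
Adding 360° brings this into [0°, 360°): 295.3°.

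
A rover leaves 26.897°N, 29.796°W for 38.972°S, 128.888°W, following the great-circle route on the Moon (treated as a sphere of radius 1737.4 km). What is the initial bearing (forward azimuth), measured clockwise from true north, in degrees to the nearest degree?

237°

With φ₁ = 0.4694, φ₂ = -0.6802, Δλ = -1.7295 rad, the forward-azimuth formula gives
θ = atan2( sin Δλ cos φ₂ , cos φ₁ sin φ₂ − sin φ₁ cos φ₂ cos Δλ ) = atan2(-0.7677, -0.5053) = -123.35°.
Adding 360° brings this into [0°, 360°): 237°.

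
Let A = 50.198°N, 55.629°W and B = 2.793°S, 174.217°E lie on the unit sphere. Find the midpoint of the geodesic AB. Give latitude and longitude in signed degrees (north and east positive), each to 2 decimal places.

Central angle δ = 2.0373 rad. Interpolating on the sphere with fraction f = 0.5:
P = [sin((1−f)δ)·A + sin(fδ)·B] / sin δ = 0.9532·A + 0.9532·B in Cartesian coordinates,
giving P = (-0.6028, -0.4077, 0.6859), i.e. latitude 43.31°, longitude -145.92°.

43.31°, -145.92°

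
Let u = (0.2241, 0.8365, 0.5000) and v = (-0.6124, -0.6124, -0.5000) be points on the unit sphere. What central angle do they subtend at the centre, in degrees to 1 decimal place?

u·v = -0.8995; |u| = 1.0000, |v| = 1.0000.
cos θ = (u·v)/(|u||v|) = -0.8995, so θ = 154.1°.

154.1°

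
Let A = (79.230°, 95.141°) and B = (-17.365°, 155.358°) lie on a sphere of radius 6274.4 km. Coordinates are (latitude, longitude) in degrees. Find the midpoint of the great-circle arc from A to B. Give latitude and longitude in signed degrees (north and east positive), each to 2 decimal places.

The central angle between A and B is δ = 1.7769 rad.
With f = 0.5, the slerp weights are sin((1−f)δ)/sin δ = 0.7929 and sin(fδ)/sin δ = 0.7929.
Weighted sum of the unit vectors: (0.7929)·(-0.0167,0.1861,0.9824) + (0.7929)·(-0.8675,0.3979,-0.2985) = (-0.7011, 0.4631, 0.5423).
Converting back: φ = atan2(z, √(x²+y²)) = 32.84°, λ = atan2(y, x) = 146.55°.

32.84°, 146.55°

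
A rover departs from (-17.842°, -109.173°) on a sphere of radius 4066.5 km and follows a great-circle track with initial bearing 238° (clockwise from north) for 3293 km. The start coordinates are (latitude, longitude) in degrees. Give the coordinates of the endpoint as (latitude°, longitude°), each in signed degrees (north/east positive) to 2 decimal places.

-35.21°, -157.90°

Angular distance δ = d/R = 3293/4066.5 = 0.80979 rad; initial bearing θ = 4.1539 rad.
sin φ₂ = sin φ₁ cos δ + cos φ₁ sin δ cos θ = (-0.3064)(0.6897) + (0.9519)(0.7241)(-0.5299) = -0.5766, so φ₂ = -35.21°.
Δλ = atan2(sin θ sin δ cos φ₁, cos δ − sin φ₁ sin φ₂) = atan2(-0.5846, 0.5130) = -48.731°.
λ₂ = -109.173° − 48.731° = -157.90°.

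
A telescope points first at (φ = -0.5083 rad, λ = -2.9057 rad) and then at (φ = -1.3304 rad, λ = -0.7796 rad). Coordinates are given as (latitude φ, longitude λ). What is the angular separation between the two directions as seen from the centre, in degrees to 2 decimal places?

68.71°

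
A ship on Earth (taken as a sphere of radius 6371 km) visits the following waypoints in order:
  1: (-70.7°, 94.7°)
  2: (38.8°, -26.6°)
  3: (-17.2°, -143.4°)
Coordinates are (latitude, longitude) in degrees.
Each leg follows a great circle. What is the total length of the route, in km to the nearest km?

Leg 1→2: central angle 2.3821 rad, distance 15176.6 km.
Leg 2→3: central angle 2.1188 rad, distance 13498.7 km.
Total: 15176.6 + 13498.7 ≈ 28675 km.

28675 km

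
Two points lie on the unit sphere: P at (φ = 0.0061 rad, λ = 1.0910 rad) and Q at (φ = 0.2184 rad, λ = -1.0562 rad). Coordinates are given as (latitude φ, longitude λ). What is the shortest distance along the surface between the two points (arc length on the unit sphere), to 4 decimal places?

2.1303

Let φ₁ = 0.0061 rad, φ₂ = 0.2184 rad, and Δλ = -2.1472 rad.
cos c = sin φ₁ sin φ₂ + cos φ₁ cos φ₂ cos Δλ = (0.0061)(0.2167) + (1.0000)(0.9762)(-0.5450) = -0.53073,
so c = arccos(-0.53073) = 2.13026 rad.
On the unit sphere the arc length equals the central angle: 2.1303.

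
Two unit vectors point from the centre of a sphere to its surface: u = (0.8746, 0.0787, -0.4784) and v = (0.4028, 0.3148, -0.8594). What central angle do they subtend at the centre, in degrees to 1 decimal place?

38.0°

u·v = 0.7882; |u| = 1.0000, |v| = 1.0000.
cos θ = (u·v)/(|u||v|) = 0.7882, so θ = 38.0°.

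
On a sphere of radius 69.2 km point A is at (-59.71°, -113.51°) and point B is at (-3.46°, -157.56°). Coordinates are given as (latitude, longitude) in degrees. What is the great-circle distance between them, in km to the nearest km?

Let φ₁ = -1.0421 rad, φ₂ = -0.0604 rad, and Δλ = -0.7688 rad.
Haversine: a = sin²(Δφ/2) + cos φ₁ cos φ₂ sin²(Δλ/2) = 0.2222 + (0.5044)(0.9982)(0.1406) = 0.29302.
Central angle c = 2·arcsin(√a) = 1.14399 rad.
Distance = R·c = 69.2 × 1.1440 ≈ 79 km.

79 km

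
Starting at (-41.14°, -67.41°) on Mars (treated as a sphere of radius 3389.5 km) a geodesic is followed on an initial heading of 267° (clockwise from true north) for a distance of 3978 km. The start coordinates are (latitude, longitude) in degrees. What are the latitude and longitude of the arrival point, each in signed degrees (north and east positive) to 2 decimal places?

-16.91°, -141.67°

Angular distance δ = d/R = 3978/3389.5 = 1.17362 rad; initial bearing θ = 4.6600 rad.
sin φ₂ = sin φ₁ cos δ + cos φ₁ sin δ cos θ = (-0.6579)(0.3868) + (0.7531)(0.9222)(-0.0523) = -0.2908, so φ₂ = -16.91°.
Δλ = atan2(sin θ sin δ cos φ₁, cos δ − sin φ₁ sin φ₂) = atan2(-0.6935, 0.1955) = -74.259°.
λ₂ = -67.410° − 74.259° = -141.67°.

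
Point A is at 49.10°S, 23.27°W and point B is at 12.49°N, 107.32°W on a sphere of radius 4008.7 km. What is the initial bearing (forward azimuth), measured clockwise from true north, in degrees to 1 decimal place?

282.7°

With φ₁ = -0.8570, φ₂ = 0.2180, Δλ = -1.4669 rad, the forward-azimuth formula gives
θ = atan2( sin Δλ cos φ₂ , cos φ₁ sin φ₂ − sin φ₁ cos φ₂ cos Δλ ) = atan2(-0.9711, 0.2181) = -77.34°.
Adding 360° brings this into [0°, 360°): 282.7°.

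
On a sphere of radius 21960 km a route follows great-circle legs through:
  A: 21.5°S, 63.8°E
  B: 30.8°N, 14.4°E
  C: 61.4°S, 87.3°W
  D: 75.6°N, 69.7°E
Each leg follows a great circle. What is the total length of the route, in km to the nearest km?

Leg A→B: central angle 1.2319 rad, distance 27052.9 km.
Leg B→C: central angle 2.1329 rad, distance 46837.9 km.
Leg C→D: central angle 2.8577 rad, distance 62755.8 km.
Total: 27052.9 + 46837.9 + 62755.8 ≈ 136647 km.

136647 km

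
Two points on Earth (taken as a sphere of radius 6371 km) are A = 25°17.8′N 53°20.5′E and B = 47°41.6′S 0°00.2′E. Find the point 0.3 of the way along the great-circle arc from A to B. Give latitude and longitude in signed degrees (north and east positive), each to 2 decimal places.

2.74°, 39.53°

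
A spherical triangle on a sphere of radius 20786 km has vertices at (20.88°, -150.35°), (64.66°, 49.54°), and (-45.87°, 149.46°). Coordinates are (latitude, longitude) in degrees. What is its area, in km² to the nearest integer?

998995118 km²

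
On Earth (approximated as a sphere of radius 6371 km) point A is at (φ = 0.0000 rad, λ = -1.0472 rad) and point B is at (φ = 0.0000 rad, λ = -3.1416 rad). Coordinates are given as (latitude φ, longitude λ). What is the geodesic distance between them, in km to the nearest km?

13343 km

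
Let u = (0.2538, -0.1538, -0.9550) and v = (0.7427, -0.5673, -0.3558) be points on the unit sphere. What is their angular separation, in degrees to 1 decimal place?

u·v = 0.6155; |u| = 1.0000, |v| = 1.0000.
cos θ = (u·v)/(|u||v|) = 0.6155, so θ = 52.0°.

52.0°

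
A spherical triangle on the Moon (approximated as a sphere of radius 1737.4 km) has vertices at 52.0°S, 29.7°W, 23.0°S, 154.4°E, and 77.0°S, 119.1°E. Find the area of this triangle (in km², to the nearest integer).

501919 km²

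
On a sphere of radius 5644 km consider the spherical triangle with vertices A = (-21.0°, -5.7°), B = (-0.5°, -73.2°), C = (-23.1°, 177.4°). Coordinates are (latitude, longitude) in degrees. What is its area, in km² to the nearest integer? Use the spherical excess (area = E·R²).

69216663 km²

Side lengths (central angles): a = 1.8777, b = 2.3701, c = 1.2021 rad; semiperimeter s = 2.7250.
By l'Huilier's theorem, tan(E/4) = √[tan(s/2) tan((s−a)/2) tan((s−b)/2) tan((s−c)/2)], giving spherical excess E = 2.1729 rad.
Area = E·R² = 2.1729 × (5644)² ≈ 69216663 km².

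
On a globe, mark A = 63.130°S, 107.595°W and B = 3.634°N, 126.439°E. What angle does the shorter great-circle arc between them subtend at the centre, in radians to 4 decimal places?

1.8981 rad

Let φ₁ = -1.1018 rad, φ₂ = 0.0634 rad, and Δλ = -2.1985 rad.
Haversine: a = sin²(Δφ/2) + cos φ₁ cos φ₂ sin²(Δλ/2) = 0.3027 + (0.4520)(0.9980)(0.7937) = 0.66072.
Central angle c = 2·arcsin(√a) = 1.89806 rad.
So the angular separation is 1.8981 rad.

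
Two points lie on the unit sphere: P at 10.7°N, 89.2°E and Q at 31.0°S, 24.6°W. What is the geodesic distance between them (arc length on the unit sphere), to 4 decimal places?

With latitudes φ₁ = 10.700°, φ₂ = -31.000° and longitude difference Δλ = -113.800°:
cos c = sin φ₁ sin φ₂ + cos φ₁ cos φ₂ cos Δλ = (0.1857)(-0.5150) + (0.9826)(0.8572)(-0.4035) = -0.43552,
so c = arccos(-0.43552) = 2.02141 rad.
On the unit sphere the arc length equals the central angle: 2.0214.

2.0214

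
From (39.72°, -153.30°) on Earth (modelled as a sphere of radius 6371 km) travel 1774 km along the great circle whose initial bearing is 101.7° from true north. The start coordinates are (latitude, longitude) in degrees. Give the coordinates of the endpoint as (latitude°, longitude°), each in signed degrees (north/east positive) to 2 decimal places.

Angular distance δ = d/R = 1774/6371 = 0.27845 rad; initial bearing θ = 1.7750 rad.
sin φ₂ = sin φ₁ cos δ + cos φ₁ sin δ cos θ = (0.6390)(0.9615) + (0.7692)(0.2749)(-0.2028) = 0.5715, so φ₂ = 34.86°.
Δλ = atan2(sin θ sin δ cos φ₁, cos δ − sin φ₁ sin φ₂) = atan2(0.2070, 0.5962) = 19.148°.
λ₂ = -153.300° + 19.148° = -134.15°.

34.86°, -134.15°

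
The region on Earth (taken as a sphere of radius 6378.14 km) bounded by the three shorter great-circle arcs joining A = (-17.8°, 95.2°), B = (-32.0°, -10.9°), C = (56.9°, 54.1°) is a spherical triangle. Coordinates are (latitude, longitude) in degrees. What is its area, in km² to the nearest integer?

69984762 km²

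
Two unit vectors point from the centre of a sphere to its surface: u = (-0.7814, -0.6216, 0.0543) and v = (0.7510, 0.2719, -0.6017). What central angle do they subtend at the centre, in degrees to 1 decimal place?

142.1°

u·v = -0.7885; |u| = 1.0000, |v| = 1.0000.
cos θ = (u·v)/(|u||v|) = -0.7886, so θ = 142.1°.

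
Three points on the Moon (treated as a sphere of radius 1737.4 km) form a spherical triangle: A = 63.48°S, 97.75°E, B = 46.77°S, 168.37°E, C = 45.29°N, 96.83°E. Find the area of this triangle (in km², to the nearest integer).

3138252 km²

Side lengths (central angles): a = 1.9447, b = 1.8984, c = 0.7175 rad; semiperimeter s = 2.2803.
By l'Huilier's theorem, tan(E/4) = √[tan(s/2) tan((s−a)/2) tan((s−b)/2) tan((s−c)/2)], giving spherical excess E = 1.0397 rad.
Area = E·R² = 1.0397 × (1737.4)² ≈ 3138252 km².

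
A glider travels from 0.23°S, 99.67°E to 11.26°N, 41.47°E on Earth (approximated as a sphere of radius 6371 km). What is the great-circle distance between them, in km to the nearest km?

6553 km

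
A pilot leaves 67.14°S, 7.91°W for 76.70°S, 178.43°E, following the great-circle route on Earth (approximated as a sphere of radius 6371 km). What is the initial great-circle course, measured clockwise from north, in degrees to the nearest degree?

182°

Δλ = -173.660° = -3.0309 rad.
y = sin Δλ · cos φ₂ = (-0.1104)(0.2300) = -0.0254
x = cos φ₁ sin φ₂ − sin φ₁ cos φ₂ cos Δλ = (0.3885)(-0.9732) − (-0.9215)(0.2300)(-0.9939) = -0.5887
θ = atan2(y, x) = -177.53°; adding 360° gives 182°.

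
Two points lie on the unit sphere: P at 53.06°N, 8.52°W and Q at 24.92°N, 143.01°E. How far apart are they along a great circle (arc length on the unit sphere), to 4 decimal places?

1.7136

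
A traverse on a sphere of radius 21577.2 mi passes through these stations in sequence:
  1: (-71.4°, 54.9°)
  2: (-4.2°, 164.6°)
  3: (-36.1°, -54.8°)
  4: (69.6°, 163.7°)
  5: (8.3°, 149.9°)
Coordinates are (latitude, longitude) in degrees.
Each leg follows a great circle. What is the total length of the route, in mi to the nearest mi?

Leg 1→2: central angle 1.6086 rad, distance 34709.6 mi.
Leg 2→3: central angle 2.1890 rad, distance 47231.4 mi.
Leg 3→4: central angle 2.4538 rad, distance 52946.5 mi.
Leg 4→5: central angle 1.0812 rad, distance 23329.3 mi.
Total: 34709.6 + 47231.4 + 52946.5 + 23329.3 ≈ 158217 mi.

158217 mi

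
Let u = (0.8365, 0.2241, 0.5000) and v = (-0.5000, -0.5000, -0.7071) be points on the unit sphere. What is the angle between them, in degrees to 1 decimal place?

152.1°

u·v = -0.8839; |u| = 1.0000, |v| = 1.0000.
cos θ = (u·v)/(|u||v|) = -0.8839, so θ = 152.1°.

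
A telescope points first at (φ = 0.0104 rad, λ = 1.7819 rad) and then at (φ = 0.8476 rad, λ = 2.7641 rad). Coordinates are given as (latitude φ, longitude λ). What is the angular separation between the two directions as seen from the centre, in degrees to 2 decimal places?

67.96°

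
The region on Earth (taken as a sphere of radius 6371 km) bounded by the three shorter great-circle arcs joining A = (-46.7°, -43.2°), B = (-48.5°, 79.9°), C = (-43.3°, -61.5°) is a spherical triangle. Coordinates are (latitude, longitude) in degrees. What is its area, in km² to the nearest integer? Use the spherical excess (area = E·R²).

5372394 km²

Side lengths (central angles): a = 1.4336, b = 0.2329, c = 1.2694 rad; semiperimeter s = 1.4679.
By l'Huilier's theorem, tan(E/4) = √[tan(s/2) tan((s−a)/2) tan((s−b)/2) tan((s−c)/2)], giving spherical excess E = 0.1324 rad.
Area = E·R² = 0.1324 × (6371)² ≈ 5372394 km².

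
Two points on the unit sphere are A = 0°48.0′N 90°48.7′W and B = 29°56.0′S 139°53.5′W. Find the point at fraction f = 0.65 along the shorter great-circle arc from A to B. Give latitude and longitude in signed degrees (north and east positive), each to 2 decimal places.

The central angle between A and B is δ = 0.9757 rad.
With f = 0.65, the slerp weights are sin((1−f)δ)/sin δ = 0.4044 and sin(fδ)/sin δ = 0.7155.
Weighted sum of the unit vectors: (0.4044)·(-0.0142,-0.9998,0.0140) + (0.7155)·(-0.6628,-0.5583,-0.4990) = (-0.4800, -0.8038, -0.3514).
Converting back: φ = atan2(z, √(x²+y²)) = -20.57°, λ = atan2(y, x) = -120.84°.

-20.57°, -120.84°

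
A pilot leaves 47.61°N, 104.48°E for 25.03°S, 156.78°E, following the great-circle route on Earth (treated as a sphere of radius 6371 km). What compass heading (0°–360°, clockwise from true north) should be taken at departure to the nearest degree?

With φ₁ = 0.8310, φ₂ = -0.4369, Δλ = 0.9128 rad, the forward-azimuth formula gives
θ = atan2( sin Δλ cos φ₂ , cos φ₁ sin φ₂ − sin φ₁ cos φ₂ cos Δλ ) = atan2(0.7169, -0.6945) = 134.09°.
So the initial bearing is 134°.

134°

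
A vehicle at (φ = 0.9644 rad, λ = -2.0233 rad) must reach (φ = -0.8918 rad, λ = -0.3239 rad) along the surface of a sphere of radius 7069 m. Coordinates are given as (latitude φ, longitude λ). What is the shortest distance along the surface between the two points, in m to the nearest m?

Let φ₁ = 0.9644 rad, φ₂ = -0.8918 rad, and Δλ = 1.6994 rad.
cos c = sin φ₁ sin φ₂ + cos φ₁ cos φ₂ cos Δλ = (0.8217)(-0.7782) + (0.5699)(0.6280)(-0.1282) = -0.68536,
so c = arccos(-0.68536) = 2.32589 rad.
Distance = R·c = 7069 × 2.3259 ≈ 16442 m.

16442 m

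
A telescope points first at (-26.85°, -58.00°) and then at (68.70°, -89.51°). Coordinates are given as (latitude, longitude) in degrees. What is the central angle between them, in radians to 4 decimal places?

1.7158 rad

Let φ₁ = -0.4686 rad, φ₂ = 1.1990 rad, and Δλ = -0.5500 rad.
cos c = sin φ₁ sin φ₂ + cos φ₁ cos φ₂ cos Δλ = (-0.4517)(0.9317) + (0.8922)(0.3633)(0.8525) = -0.14450,
so c = arccos(-0.14450) = 1.71581 rad.
So the angular separation is 1.7158 rad.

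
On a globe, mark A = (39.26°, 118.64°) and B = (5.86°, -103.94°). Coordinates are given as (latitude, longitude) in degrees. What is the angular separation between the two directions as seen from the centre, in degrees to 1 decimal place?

In radians: φ₁ = 0.6852, φ₂ = 0.1023, Δλ = 137.420° = 2.3984 rad.
cos c = sin φ₁ sin φ₂ + cos φ₁ cos φ₂ cos Δλ = (0.6328)(0.1021) + (0.7743)(0.9948)(-0.7363) = -0.50254,
so c = arccos(-0.50254) = 2.09733 rad.
So the angular separation is 120.2°.

120.2°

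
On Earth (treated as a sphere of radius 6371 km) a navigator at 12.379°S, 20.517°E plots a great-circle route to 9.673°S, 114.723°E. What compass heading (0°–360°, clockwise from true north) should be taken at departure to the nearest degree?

With φ₁ = -0.2161, φ₂ = -0.1688, Δλ = 1.6442 rad, the forward-azimuth formula gives
θ = atan2( sin Δλ cos φ₂ , cos φ₁ sin φ₂ − sin φ₁ cos φ₂ cos Δλ ) = atan2(0.9831, -0.1796) = 100.35°.
So the initial bearing is 100°.

100°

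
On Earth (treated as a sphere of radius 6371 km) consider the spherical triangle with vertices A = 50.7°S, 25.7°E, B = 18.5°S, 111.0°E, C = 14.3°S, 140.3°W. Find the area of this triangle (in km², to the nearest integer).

Side lengths (central angles): a = 1.7888, b = 1.9871, c = 1.2716 rad; semiperimeter s = 2.5237.
By l'Huilier's theorem, tan(E/4) = √[tan(s/2) tan((s−a)/2) tan((s−b)/2) tan((s−c)/2)], giving spherical excess E = 1.8215 rad.
Area = E·R² = 1.8215 × (6371)² ≈ 73935616 km².

73935616 km²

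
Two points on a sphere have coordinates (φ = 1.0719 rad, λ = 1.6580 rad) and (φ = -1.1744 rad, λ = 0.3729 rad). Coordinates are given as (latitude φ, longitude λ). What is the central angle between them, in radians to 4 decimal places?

2.4310 rad

In radians: φ₁ = 1.0719, φ₂ = -1.1744, Δλ = -73.631° = -1.2851 rad.
Haversine: a = sin²(Δφ/2) + cos φ₁ cos φ₂ sin²(Δλ/2) = 0.8126 + (0.4785)(0.3861)(0.3591) = 0.87898.
Central angle c = 2·arcsin(√a) = 2.43098 rad.
So the angular separation is 2.4310 rad.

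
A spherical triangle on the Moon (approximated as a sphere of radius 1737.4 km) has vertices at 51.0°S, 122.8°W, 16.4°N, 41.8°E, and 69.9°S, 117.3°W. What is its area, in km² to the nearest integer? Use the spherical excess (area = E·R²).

684989 km²

Side lengths (central angles): a = 2.1811, b = 0.3329, c = 2.5005 rad; semiperimeter s = 2.5073.
By l'Huilier's theorem, tan(E/4) = √[tan(s/2) tan((s−a)/2) tan((s−b)/2) tan((s−c)/2)], giving spherical excess E = 0.2269 rad.
Area = E·R² = 0.2269 × (1737.4)² ≈ 684989 km².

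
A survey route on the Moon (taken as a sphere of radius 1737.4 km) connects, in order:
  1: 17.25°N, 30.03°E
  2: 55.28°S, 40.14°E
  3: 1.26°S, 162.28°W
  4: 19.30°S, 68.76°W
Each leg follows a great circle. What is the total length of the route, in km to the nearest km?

Leg 1→2: central angle 1.2747 rad, distance 2214.7 km.
Leg 2→3: central angle 2.1040 rad, distance 3655.5 km.
Leg 3→4: central angle 1.6215 rad, distance 2817.2 km.
Total: 2214.7 + 3655.5 + 2817.2 ≈ 8687 km.

8687 km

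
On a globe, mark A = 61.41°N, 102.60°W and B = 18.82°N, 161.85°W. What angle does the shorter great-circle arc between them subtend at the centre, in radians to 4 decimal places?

1.0300 rad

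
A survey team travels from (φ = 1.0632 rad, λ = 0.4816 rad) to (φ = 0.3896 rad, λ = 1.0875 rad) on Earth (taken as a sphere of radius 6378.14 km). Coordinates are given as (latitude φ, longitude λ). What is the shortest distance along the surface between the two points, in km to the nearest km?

5059 km

In radians: φ₁ = 1.0632, φ₂ = 0.3896, Δλ = 34.716° = 0.6059 rad.
cos c = sin φ₁ sin φ₂ + cos φ₁ cos φ₂ cos Δλ = (0.8739)(0.3798) + (0.4861)(0.9251)(0.8220) = 0.70154,
so c = arccos(0.70154) = 0.79324 rad.
Distance = R·c = 6378.14 × 0.7932 ≈ 5059 km.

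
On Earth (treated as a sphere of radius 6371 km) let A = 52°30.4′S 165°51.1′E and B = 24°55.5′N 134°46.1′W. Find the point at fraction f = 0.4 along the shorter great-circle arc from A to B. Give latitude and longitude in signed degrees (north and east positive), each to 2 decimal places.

-23.71°, -163.06°

Central angle δ = 1.6241 rad. Interpolating on the sphere with fraction f = 0.4:
P = [sin((1−f)δ)·A + sin(fδ)·B] / sin δ = 0.8286·A + 0.6057·B in Cartesian coordinates,
giving P = (-0.8759, -0.2667, -0.4021), i.e. latitude -23.71°, longitude -163.06°.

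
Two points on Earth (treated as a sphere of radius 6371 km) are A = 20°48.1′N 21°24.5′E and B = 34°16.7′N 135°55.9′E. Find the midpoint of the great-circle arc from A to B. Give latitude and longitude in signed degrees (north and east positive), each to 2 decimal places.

The central angle between A and B is δ = 1.6917 rad.
With f = 0.5, the slerp weights are sin((1−f)δ)/sin δ = 0.7540 and sin(fδ)/sin δ = 0.7540.
Weighted sum of the unit vectors: (0.7540)·(0.8703,0.3412,0.3551) + (0.7540)·(-0.5937,0.5747,0.5632) = (0.2086, 0.6906, 0.6925).
Converting back: φ = atan2(z, √(x²+y²)) = 43.83°, λ = atan2(y, x) = 73.20°.

43.83°, 73.20°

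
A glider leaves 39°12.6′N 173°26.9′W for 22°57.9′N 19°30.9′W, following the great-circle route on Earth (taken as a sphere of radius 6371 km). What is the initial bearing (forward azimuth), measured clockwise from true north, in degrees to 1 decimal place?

26.1°

With φ₁ = 0.6843, φ₂ = 0.4008, Δλ = 2.6866 rad, the forward-azimuth formula gives
θ = atan2( sin Δλ cos φ₂ , cos φ₁ sin φ₂ − sin φ₁ cos φ₂ cos Δλ ) = atan2(0.4046, 0.8252) = 26.12°.
So the initial bearing is 26.1°.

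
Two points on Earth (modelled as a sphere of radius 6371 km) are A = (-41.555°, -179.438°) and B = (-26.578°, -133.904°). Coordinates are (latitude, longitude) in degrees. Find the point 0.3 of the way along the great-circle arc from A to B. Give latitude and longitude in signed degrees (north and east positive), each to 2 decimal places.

-39.00°, -164.03°

The central angle between A and B is δ = 0.6989 rad.
With f = 0.3, the slerp weights are sin((1−f)δ)/sin δ = 0.7304 and sin(fδ)/sin δ = 0.3235.
Weighted sum of the unit vectors: (0.7304)·(-0.7483,-0.0073,-0.6633) + (0.3235)·(-0.6202,-0.6444,-0.4474) = (-0.7472, -0.2138, -0.6293).
Converting back: φ = atan2(z, √(x²+y²)) = -39.00°, λ = atan2(y, x) = -164.03°.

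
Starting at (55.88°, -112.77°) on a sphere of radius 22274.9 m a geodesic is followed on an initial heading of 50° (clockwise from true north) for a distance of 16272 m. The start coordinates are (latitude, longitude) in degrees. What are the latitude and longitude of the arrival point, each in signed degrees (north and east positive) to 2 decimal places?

Angular distance δ = d/R = 16272/22274.9 = 0.73051 rad; initial bearing θ = 0.8727 rad.
sin φ₂ = sin φ₁ cos δ + cos φ₁ sin δ cos θ = (0.8279)(0.7448) + (0.5609)(0.6672)(0.6428) = 0.8572, so φ₂ = 59.00°.
Δλ = atan2(sin θ sin δ cos φ₁, cos δ − sin φ₁ sin φ₂) = atan2(0.2867, 0.0352) = 83.003°.
λ₂ = -112.770° + 83.003° = -29.77°.

59.00°, -29.77°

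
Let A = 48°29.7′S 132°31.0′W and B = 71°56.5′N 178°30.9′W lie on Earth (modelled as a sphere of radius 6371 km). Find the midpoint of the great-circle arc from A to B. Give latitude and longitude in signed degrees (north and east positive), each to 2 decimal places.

The central angle between A and B is δ = 2.1765 rad.
With f = 0.5, the slerp weights are sin((1−f)δ)/sin δ = 1.0775 and sin(fδ)/sin δ = 1.0775.
Weighted sum of the unit vectors: (1.0775)·(-0.4478,-0.4885,-0.7489) + (1.0775)·(-0.3099,-0.0080,0.9507) = (-0.8164, -0.5349, 0.2175).
Converting back: φ = atan2(z, √(x²+y²)) = 12.56°, λ = atan2(y, x) = -146.77°.

12.56°, -146.77°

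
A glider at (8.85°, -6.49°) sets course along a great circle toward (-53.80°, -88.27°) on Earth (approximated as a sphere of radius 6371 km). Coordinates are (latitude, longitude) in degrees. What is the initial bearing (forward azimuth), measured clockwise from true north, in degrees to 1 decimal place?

With φ₁ = 0.1545, φ₂ = -0.9390, Δλ = -1.4273 rad, the forward-azimuth formula gives
θ = atan2( sin Δλ cos φ₂ , cos φ₁ sin φ₂ − sin φ₁ cos φ₂ cos Δλ ) = atan2(-0.5845, -0.8103) = -144.20°.
Adding 360° brings this into [0°, 360°): 215.8°.

215.8°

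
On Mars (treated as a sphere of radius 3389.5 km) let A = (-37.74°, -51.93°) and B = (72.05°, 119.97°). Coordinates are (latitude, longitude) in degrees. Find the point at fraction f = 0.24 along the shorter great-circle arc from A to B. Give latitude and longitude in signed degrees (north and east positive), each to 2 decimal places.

-2.91°, -49.42°

The central angle between A and B is δ = 2.5385 rad.
With f = 0.24, the slerp weights are sin((1−f)δ)/sin δ = 1.6509 and sin(fδ)/sin δ = 1.0089.
Weighted sum of the unit vectors: (1.6509)·(0.4876,-0.6226,-0.6121) + (1.0089)·(-0.1540,0.2670,0.9513) = (0.6497, -0.7585, -0.0508).
Converting back: φ = atan2(z, √(x²+y²)) = -2.91°, λ = atan2(y, x) = -49.42°.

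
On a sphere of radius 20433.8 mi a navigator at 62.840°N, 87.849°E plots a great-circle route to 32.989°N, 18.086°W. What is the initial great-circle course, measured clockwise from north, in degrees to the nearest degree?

299°

With φ₁ = 1.0968, φ₂ = 0.5758, Δλ = -1.8489 rad, the forward-azimuth formula gives
θ = atan2( sin Δλ cos φ₂ , cos φ₁ sin φ₂ − sin φ₁ cos φ₂ cos Δλ ) = atan2(-0.8065, 0.4534) = -60.66°.
Adding 360° brings this into [0°, 360°): 299°.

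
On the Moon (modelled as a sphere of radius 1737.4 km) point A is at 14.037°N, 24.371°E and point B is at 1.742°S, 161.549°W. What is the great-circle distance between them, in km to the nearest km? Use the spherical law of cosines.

Let φ₁ = 0.2450 rad, φ₂ = -0.0304 rad, and Δλ = 3.0383 rad.
cos c = sin φ₁ sin φ₂ + cos φ₁ cos φ₂ cos Δλ = (0.2425)(-0.0304) + (0.9701)(0.9995)(-0.9947) = -0.97189,
so c = arccos(-0.97189) = 2.90394 rad.
Distance = R·c = 1737.4 × 2.9039 ≈ 5045 km.

5045 km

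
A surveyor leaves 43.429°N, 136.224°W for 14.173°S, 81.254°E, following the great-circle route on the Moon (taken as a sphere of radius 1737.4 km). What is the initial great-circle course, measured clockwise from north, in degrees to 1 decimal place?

300.8°

With φ₁ = 0.7580, φ₂ = -0.2474, Δλ = -2.4875 rad, the forward-azimuth formula gives
θ = atan2( sin Δλ cos φ₂ , cos φ₁ sin φ₂ − sin φ₁ cos φ₂ cos Δλ ) = atan2(-0.5899, 0.3511) = -59.24°.
Adding 360° brings this into [0°, 360°): 300.8°.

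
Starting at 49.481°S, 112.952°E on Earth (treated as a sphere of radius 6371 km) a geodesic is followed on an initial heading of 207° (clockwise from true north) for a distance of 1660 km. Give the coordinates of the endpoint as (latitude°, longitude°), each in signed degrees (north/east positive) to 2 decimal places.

-62.09°, 98.48°

Angular distance δ = d/R = 1660/6371 = 0.26056 rad; initial bearing θ = 3.6128 rad.
sin φ₂ = sin φ₁ cos δ + cos φ₁ sin δ cos θ = (-0.7602)(0.9662) + (0.6497)(0.2576)(-0.8910) = -0.8837, so φ₂ = -62.09°.
Δλ = atan2(sin θ sin δ cos φ₁, cos δ − sin φ₁ sin φ₂) = atan2(-0.0760, 0.2945) = -14.468°.
λ₂ = 112.952° − 14.468° = 98.48°.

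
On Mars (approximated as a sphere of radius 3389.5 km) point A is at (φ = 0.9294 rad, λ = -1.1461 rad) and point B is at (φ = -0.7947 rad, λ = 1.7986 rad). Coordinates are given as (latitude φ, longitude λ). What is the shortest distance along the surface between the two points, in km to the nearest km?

10020 km

In radians: φ₁ = 0.9294, φ₂ = -0.7947, Δλ = 168.719° = 2.9447 rad.
Haversine: a = sin²(Δφ/2) + cos φ₁ cos φ₂ sin²(Δλ/2) = 0.5764 + (0.5983)(0.7005)(0.9903) = 0.99142.
Central angle c = 2·arcsin(√a) = 2.95609 rad.
Distance = R·c = 3389.5 × 2.9561 ≈ 10020 km.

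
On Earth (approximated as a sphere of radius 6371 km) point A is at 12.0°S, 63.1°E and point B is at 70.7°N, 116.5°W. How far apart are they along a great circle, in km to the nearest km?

With latitudes φ₁ = -12.000°, φ₂ = 70.700° and longitude difference Δλ = -179.600°:
Haversine: a = sin²(Δφ/2) + cos φ₁ cos φ₂ sin²(Δλ/2) = 0.4365 + (0.9781)(0.3305)(1.0000) = 0.75976.
Central angle c = 2·arcsin(√a) = 2.11708 rad.
Distance = R·c = 6371 × 2.1171 ≈ 13488 km.

13488 km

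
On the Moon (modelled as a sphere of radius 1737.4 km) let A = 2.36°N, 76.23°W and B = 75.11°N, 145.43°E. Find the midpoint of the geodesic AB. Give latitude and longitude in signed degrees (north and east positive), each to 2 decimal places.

50.69°, -88.18°

The central angle between A and B is δ = 1.7234 rad.
With f = 0.5, the slerp weights are sin((1−f)δ)/sin δ = 0.7679 and sin(fδ)/sin δ = 0.7679.
Weighted sum of the unit vectors: (0.7679)·(0.2378,-0.9704,0.0412) + (0.7679)·(-0.2116,0.1458,0.9664) = (0.0201, -0.6332, 0.7737).
Converting back: φ = atan2(z, √(x²+y²)) = 50.69°, λ = atan2(y, x) = -88.18°.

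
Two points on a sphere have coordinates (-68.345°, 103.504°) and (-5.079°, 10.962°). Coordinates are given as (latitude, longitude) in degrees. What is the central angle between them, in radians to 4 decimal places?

1.5048 rad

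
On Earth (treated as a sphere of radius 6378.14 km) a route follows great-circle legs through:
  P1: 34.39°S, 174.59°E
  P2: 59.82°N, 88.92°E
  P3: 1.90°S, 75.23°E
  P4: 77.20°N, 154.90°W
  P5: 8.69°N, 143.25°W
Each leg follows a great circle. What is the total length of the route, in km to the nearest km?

38813 km

Leg P1→P2: central angle 2.0453 rad, distance 13045.5 km.
Leg P2→P3: central angle 1.0934 rad, distance 6973.6 km.
Leg P3→P4: central angle 1.7460 rad, distance 11136.0 km.
Leg P4→P5: central angle 1.2006 rad, distance 7657.4 km.
Total: 13045.5 + 6973.6 + 11136.0 + 7657.4 ≈ 38813 km.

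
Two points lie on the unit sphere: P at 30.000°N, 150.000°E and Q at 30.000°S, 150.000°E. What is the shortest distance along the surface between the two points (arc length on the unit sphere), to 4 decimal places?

1.0472

In radians: φ₁ = 0.5236, φ₂ = -0.5236, Δλ = 0.000° = 0.0000 rad.
cos c = sin φ₁ sin φ₂ + cos φ₁ cos φ₂ cos Δλ = (0.5000)(-0.5000) + (0.8660)(0.8660)(1.0000) = 0.50000,
so c = arccos(0.50000) = 1.04720 rad.
On the unit sphere the arc length equals the central angle: 1.0472.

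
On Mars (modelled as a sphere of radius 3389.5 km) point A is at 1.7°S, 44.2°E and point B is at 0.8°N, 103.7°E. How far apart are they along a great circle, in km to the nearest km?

3523 km

Let φ₁ = -0.0297 rad, φ₂ = 0.0140 rad, and Δλ = 1.0385 rad.
cos c = sin φ₁ sin φ₂ + cos φ₁ cos φ₂ cos Δλ = (-0.0297)(0.0140) + (0.9996)(0.9999)(0.5075) = 0.50685,
so c = arccos(0.50685) = 1.03927 rad.
Distance = R·c = 3389.5 × 1.0393 ≈ 3523 km.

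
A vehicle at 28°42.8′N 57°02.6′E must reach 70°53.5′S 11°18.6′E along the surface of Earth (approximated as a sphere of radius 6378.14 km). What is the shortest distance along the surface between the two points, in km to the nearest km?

In radians: φ₁ = 0.5011, φ₂ = -1.2373, Δλ = -45.733° = -0.7982 rad.
cos c = sin φ₁ sin φ₂ + cos φ₁ cos φ₂ cos Δλ = (0.4804)(-0.9449) + (0.8770)(0.3274)(0.6980) = -0.25356,
so c = arccos(-0.25356) = 1.82715 rad.
Distance = R·c = 6378.14 × 1.8272 ≈ 11654 km.

11654 km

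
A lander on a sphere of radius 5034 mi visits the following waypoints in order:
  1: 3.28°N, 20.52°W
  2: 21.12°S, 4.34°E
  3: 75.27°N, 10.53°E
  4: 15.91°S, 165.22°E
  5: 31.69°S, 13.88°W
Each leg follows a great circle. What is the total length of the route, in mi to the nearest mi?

Leg 1→2: central angle 0.6017 rad, distance 3028.8 mi.
Leg 2→3: central angle 1.6837 rad, distance 8475.8 mi.
Leg 3→4: central angle 2.0785 rad, distance 10463.2 mi.
Leg 4→5: central angle 2.3107 rad, distance 11632.0 mi.
Total: 3028.8 + 8475.8 + 10463.2 + 11632.0 ≈ 33600 mi.

33600 mi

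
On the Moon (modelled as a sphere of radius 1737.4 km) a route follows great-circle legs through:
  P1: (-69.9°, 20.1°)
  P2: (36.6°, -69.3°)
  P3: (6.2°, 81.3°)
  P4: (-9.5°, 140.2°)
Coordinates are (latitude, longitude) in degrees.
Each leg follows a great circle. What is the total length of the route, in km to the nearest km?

Leg P1→P2: central angle 2.1616 rad, distance 3755.6 km.
Leg P2→P3: central angle 2.2536 rad, distance 3915.3 km.
Leg P3→P4: central angle 1.0603 rad, distance 1842.1 km.
Total: 3755.6 + 3915.3 + 1842.1 ≈ 9513 km.

9513 km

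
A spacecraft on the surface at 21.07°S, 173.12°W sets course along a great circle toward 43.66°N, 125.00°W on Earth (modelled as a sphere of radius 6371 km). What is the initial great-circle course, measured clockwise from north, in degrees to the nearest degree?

With φ₁ = -0.3677, φ₂ = 0.7620, Δλ = 0.8399 rad, the forward-azimuth formula gives
θ = atan2( sin Δλ cos φ₂ , cos φ₁ sin φ₂ − sin φ₁ cos φ₂ cos Δλ ) = atan2(0.5386, 0.8178) = 33.37°.
So the initial bearing is 33°.

33°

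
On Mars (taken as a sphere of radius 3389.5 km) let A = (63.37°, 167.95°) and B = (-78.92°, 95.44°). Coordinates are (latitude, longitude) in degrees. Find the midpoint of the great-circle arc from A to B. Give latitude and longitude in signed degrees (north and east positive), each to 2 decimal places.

-9.23°, 148.04°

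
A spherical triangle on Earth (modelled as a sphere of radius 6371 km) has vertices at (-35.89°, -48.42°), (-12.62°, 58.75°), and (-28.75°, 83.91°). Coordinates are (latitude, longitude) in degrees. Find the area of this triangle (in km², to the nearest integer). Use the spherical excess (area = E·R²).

23114766 km²

Side lengths (central angles): a = 0.4961, b = 1.7684, c = 1.6763 rad; semiperimeter s = 1.9704.
By l'Huilier's theorem, tan(E/4) = √[tan(s/2) tan((s−a)/2) tan((s−b)/2) tan((s−c)/2)], giving spherical excess E = 0.5695 rad.
Area = E·R² = 0.5695 × (6371)² ≈ 23114766 km².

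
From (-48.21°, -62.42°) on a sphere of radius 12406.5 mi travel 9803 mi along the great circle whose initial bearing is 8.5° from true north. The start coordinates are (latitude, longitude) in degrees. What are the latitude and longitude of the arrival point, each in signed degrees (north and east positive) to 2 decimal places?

Angular distance δ = d/R = 9803/12406.5 = 0.79015 rad; initial bearing θ = 0.1484 rad.
sin φ₂ = sin φ₁ cos δ + cos φ₁ sin δ cos θ = (-0.7456)(0.7037) + (0.6664)(0.7105)(0.9890) = -0.0565, so φ₂ = -3.24°.
Δλ = atan2(sin θ sin δ cos φ₁, cos δ − sin φ₁ sin φ₂) = atan2(0.0700, 0.6616) = 6.038°.
λ₂ = -62.420° + 6.038° = -56.38°.

-3.24°, -56.38°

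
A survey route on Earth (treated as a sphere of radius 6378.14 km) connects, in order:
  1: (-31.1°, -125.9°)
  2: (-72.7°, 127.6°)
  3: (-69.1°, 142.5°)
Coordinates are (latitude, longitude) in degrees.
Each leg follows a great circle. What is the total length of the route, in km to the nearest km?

Leg 1→2: central angle 1.1364 rad, distance 7248.2 km.
Leg 2→3: central angle 0.1053 rad, distance 671.7 km.
Total: 7248.2 + 671.7 ≈ 7920 km.

7920 km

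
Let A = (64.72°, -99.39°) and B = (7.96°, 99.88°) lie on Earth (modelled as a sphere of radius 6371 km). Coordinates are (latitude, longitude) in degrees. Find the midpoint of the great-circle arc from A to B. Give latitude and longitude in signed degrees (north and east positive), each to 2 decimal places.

Central angle δ = 1.8484 rad. Interpolating on the sphere with fraction f = 0.5:
P = [sin((1−f)δ)·A + sin(fδ)·B] / sin δ = 0.8299·A + 0.8299·B in Cartesian coordinates,
giving P = (-0.1988, 0.4601, 0.8653), i.e. latitude 59.92°, longitude 113.38°.

59.92°, 113.38°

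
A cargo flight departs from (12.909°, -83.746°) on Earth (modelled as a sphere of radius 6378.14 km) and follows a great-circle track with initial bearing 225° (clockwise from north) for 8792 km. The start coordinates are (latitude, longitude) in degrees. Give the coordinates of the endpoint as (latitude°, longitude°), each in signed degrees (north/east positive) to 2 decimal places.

-39.33°, -147.56°

Angular distance δ = d/R = 8792/6378.14 = 1.37846 rad; initial bearing θ = 3.9270 rad.
sin φ₂ = sin φ₁ cos δ + cos φ₁ sin δ cos θ = (0.2234)(0.1912) + (0.9747)(0.9816)(-0.7071) = -0.6338, so φ₂ = -39.33°.
Δλ = atan2(sin θ sin δ cos φ₁, cos δ − sin φ₁ sin φ₂) = atan2(-0.6765, 0.3328) = -63.810°.
λ₂ = -83.746° − 63.810° = -147.56°.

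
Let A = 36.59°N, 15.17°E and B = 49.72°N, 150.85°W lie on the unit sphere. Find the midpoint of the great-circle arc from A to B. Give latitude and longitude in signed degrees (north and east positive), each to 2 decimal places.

80.19°, -26.49°

Central angle δ = 1.6198 rad. Interpolating on the sphere with fraction f = 0.5:
P = [sin((1−f)δ)·A + sin(fδ)·B] / sin δ = 0.7251·A + 0.7251·B in Cartesian coordinates,
giving P = (0.1525, -0.0760, 0.9854), i.e. latitude 80.19°, longitude -26.49°.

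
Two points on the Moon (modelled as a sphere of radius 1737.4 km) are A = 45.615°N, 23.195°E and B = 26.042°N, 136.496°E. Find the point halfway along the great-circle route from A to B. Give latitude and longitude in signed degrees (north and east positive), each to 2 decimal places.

52.23°, 90.56°

Central angle δ = 1.5056 rad. Interpolating on the sphere with fraction f = 0.5:
P = [sin((1−f)δ)·A + sin(fδ)·B] / sin δ = 0.6851·A + 0.6851·B in Cartesian coordinates,
giving P = (-0.0060, 0.6125, 0.7904), i.e. latitude 52.23°, longitude 90.56°.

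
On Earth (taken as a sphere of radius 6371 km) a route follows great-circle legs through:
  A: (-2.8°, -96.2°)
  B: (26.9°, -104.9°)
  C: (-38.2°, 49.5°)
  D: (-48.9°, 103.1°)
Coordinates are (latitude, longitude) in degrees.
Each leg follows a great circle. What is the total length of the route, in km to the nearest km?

25134 km

Leg A→B: central angle 0.5387 rad, distance 3432.0 km.
Leg B→C: central angle 2.7185 rad, distance 17319.5 km.
Leg C→D: central angle 0.6879 rad, distance 4382.7 km.
Total: 3432.0 + 17319.5 + 4382.7 ≈ 25134 km.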